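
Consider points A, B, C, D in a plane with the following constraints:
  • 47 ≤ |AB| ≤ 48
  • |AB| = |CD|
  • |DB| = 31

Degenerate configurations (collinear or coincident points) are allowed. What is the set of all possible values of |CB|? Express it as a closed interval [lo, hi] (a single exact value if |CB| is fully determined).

|AB| ∈ [47, 48]
|BD| ∈ {31}
|CD| ∈ [47, 48]
|AD| ∈ [16, 79]
|BC| ∈ [16, 79]
|AC| ∈ [0, 127]

|CB| ∈ [16, 79]  (≈ [16.0000, 79.0000])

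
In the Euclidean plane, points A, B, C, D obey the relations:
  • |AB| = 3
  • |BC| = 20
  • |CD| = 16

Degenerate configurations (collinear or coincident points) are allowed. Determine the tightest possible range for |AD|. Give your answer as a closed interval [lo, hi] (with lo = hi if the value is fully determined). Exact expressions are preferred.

|AB| ∈ {3}
|BC| ∈ {20}
|CD| ∈ {16}
|AC| ∈ [17, 23]
|BD| ∈ [4, 36]
|AD| ∈ [1, 39]

|AD| ∈ [1, 39]  (≈ [1.0000, 39.0000])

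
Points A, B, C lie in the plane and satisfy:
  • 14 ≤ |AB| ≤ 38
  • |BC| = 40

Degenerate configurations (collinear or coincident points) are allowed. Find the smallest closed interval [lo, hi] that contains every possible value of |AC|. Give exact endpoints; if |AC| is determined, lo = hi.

|AC| ∈ [2, 78]  (≈ [2.0000, 78.0000])

|AB| ∈ [14, 38]
|BC| ∈ {40}
|AC| ∈ [2, 78]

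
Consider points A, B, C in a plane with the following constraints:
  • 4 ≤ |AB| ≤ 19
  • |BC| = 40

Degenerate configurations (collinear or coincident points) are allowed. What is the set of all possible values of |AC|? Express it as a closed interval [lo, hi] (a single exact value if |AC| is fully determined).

|AC| ∈ [21, 59]  (≈ [21.0000, 59.0000])

|AB| ∈ [4, 19]
|BC| ∈ {40}
|AC| ∈ [21, 59]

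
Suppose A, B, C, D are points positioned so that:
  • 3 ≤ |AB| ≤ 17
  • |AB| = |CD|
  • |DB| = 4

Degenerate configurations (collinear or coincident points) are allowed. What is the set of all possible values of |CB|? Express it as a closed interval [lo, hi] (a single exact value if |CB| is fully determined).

|AB| ∈ [3, 17]
|BD| ∈ {4}
|CD| ∈ [3, 17]
|AD| ∈ [0, 21]
|BC| ∈ [0, 21]
|AC| ∈ [0, 38]

|CB| ∈ [0, 21]  (≈ [0.0000, 21.0000])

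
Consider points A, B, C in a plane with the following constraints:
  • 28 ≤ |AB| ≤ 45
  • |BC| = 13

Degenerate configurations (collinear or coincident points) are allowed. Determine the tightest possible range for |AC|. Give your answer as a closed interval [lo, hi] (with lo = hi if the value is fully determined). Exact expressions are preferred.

|AB| ∈ [28, 45]
|BC| ∈ {13}
|AC| ∈ [15, 58]

|AC| ∈ [15, 58]  (≈ [15.0000, 58.0000])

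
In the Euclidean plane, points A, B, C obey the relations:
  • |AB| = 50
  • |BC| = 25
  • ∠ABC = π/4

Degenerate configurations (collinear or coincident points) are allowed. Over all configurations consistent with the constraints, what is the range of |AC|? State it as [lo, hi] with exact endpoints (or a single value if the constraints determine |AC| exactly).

|AC| = 25·√(5 - 2·√(2))  (≈ 36.8406)

|AB| ∈ {50}
|BC| ∈ {25}
|AC| ∈ {25·√(5 - 2·√(2))}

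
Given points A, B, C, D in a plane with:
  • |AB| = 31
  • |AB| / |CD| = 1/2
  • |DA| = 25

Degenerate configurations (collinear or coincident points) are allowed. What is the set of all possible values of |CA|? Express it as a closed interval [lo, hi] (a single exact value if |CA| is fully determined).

|CA| ∈ [37, 87]  (≈ [37.0000, 87.0000])

|AB| ∈ {31}
|AD| ∈ {25}
|CD| ∈ {62}
|BD| ∈ [6, 56]
|AC| ∈ [37, 87]
|BC| ∈ [6, 118]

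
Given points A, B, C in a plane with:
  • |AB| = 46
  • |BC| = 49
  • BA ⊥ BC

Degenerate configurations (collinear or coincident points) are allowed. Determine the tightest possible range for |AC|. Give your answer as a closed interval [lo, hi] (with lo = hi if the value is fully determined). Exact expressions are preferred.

|AC| = √(4517)  (≈ 67.2086)

|AB| ∈ {46}
|BC| ∈ {49}
|AC| ∈ {√(4517)}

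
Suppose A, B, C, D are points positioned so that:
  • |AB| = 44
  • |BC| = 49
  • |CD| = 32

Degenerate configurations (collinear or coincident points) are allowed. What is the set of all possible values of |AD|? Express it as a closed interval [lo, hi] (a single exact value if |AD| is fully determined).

|AD| ∈ [0, 125]  (≈ [0.0000, 125.0000])

|AB| ∈ {44}
|BC| ∈ {49}
|CD| ∈ {32}
|AC| ∈ [5, 93]
|BD| ∈ [17, 81]
|AD| ∈ [0, 125]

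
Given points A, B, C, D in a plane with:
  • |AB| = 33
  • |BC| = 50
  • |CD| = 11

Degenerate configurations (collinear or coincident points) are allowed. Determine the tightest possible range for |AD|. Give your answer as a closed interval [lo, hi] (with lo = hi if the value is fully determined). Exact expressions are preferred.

|AD| ∈ [6, 94]  (≈ [6.0000, 94.0000])

|AB| ∈ {33}
|BC| ∈ {50}
|CD| ∈ {11}
|AC| ∈ [17, 83]
|BD| ∈ [39, 61]
|AD| ∈ [6, 94]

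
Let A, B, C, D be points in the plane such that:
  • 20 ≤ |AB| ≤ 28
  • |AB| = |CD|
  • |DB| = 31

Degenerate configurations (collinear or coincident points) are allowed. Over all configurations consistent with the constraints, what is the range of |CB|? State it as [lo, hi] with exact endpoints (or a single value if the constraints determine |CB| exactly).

|CB| ∈ [3, 59]  (≈ [3.0000, 59.0000])

|AB| ∈ [20, 28]
|BD| ∈ {31}
|CD| ∈ [20, 28]
|AD| ∈ [3, 59]
|BC| ∈ [3, 59]
|AC| ∈ [0, 87]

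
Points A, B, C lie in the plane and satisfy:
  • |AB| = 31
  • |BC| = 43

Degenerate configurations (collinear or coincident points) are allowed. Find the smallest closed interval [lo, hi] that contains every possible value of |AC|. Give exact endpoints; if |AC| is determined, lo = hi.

|AC| ∈ [12, 74]  (≈ [12.0000, 74.0000])

|AB| ∈ {31}
|BC| ∈ {43}
|AC| ∈ [12, 74]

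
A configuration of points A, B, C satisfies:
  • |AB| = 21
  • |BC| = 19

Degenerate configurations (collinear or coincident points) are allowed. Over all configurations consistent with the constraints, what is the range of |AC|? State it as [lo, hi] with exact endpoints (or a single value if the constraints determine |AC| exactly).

|AC| ∈ [2, 40]  (≈ [2.0000, 40.0000])

|AB| ∈ {21}
|BC| ∈ {19}
|AC| ∈ [2, 40]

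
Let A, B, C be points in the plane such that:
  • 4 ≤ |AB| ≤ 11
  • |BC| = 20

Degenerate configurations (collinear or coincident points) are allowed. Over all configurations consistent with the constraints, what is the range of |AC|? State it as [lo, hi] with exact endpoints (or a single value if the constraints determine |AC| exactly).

|AC| ∈ [9, 31]  (≈ [9.0000, 31.0000])

|AB| ∈ [4, 11]
|BC| ∈ {20}
|AC| ∈ [9, 31]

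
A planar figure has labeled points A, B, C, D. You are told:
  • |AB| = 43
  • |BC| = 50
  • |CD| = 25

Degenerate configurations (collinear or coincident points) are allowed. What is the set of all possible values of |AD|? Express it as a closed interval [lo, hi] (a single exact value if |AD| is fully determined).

|AB| ∈ {43}
|BC| ∈ {50}
|CD| ∈ {25}
|AC| ∈ [7, 93]
|BD| ∈ [25, 75]
|AD| ∈ [0, 118]

|AD| ∈ [0, 118]  (≈ [0.0000, 118.0000])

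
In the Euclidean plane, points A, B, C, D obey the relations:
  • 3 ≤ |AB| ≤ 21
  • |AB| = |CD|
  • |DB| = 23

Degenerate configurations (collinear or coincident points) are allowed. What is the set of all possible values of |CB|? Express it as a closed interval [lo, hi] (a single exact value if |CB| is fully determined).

|AB| ∈ [3, 21]
|BD| ∈ {23}
|CD| ∈ [3, 21]
|AD| ∈ [2, 44]
|BC| ∈ [2, 44]
|AC| ∈ [0, 65]

|CB| ∈ [2, 44]  (≈ [2.0000, 44.0000])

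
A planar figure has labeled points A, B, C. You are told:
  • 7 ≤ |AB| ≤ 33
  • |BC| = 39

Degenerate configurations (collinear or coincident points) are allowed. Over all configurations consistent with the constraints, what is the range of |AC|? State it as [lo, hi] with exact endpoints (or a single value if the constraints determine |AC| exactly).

|AB| ∈ [7, 33]
|BC| ∈ {39}
|AC| ∈ [6, 72]

|AC| ∈ [6, 72]  (≈ [6.0000, 72.0000])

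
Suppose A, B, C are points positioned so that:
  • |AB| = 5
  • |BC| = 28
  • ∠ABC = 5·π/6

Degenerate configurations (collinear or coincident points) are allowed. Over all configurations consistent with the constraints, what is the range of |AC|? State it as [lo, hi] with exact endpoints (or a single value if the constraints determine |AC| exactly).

|AC| = √(140·√(3) + 809)  (≈ 32.4266)

|AB| ∈ {5}
|BC| ∈ {28}
|AC| ∈ {√(140·√(3) + 809)}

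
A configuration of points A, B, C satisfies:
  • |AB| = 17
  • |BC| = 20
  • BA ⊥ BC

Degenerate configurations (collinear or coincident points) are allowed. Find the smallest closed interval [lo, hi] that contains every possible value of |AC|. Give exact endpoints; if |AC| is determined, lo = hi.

|AC| = √(689)  (≈ 26.2488)

|AB| ∈ {17}
|BC| ∈ {20}
|AC| ∈ {√(689)}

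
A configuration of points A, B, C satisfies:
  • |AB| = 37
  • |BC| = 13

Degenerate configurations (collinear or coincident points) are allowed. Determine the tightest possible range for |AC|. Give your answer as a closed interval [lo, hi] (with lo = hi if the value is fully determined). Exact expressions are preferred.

|AC| ∈ [24, 50]  (≈ [24.0000, 50.0000])

|AB| ∈ {37}
|BC| ∈ {13}
|AC| ∈ [24, 50]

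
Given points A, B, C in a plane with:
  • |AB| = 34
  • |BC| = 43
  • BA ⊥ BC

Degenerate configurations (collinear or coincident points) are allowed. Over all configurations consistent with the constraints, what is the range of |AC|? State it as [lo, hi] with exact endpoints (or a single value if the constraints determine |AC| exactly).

|AB| ∈ {34}
|BC| ∈ {43}
|AC| ∈ {√(3005)}

|AC| = √(3005)  (≈ 54.8179)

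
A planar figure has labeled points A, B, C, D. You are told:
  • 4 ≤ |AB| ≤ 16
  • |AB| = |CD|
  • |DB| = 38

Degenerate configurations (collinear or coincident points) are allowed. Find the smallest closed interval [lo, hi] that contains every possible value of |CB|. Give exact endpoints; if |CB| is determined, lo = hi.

|CB| ∈ [22, 54]  (≈ [22.0000, 54.0000])

|AB| ∈ [4, 16]
|BD| ∈ {38}
|CD| ∈ [4, 16]
|AD| ∈ [22, 54]
|BC| ∈ [22, 54]
|AC| ∈ [6, 70]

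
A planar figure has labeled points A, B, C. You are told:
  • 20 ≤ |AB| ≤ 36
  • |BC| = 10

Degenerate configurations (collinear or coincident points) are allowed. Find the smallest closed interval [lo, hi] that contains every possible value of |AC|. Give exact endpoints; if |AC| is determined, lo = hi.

|AB| ∈ [20, 36]
|BC| ∈ {10}
|AC| ∈ [10, 46]

|AC| ∈ [10, 46]  (≈ [10.0000, 46.0000])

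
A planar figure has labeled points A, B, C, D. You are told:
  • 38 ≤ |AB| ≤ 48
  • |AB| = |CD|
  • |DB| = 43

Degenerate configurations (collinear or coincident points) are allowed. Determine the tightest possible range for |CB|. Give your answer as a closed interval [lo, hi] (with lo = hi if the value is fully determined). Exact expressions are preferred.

|CB| ∈ [0, 91]  (≈ [0.0000, 91.0000])

|AB| ∈ [38, 48]
|BD| ∈ {43}
|CD| ∈ [38, 48]
|AD| ∈ [0, 91]
|BC| ∈ [0, 91]
|AC| ∈ [0, 139]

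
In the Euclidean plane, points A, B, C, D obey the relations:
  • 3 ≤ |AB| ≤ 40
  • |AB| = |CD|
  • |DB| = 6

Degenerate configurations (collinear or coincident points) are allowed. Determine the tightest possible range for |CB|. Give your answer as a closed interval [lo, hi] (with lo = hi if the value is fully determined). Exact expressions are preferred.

|AB| ∈ [3, 40]
|BD| ∈ {6}
|CD| ∈ [3, 40]
|AD| ∈ [0, 46]
|BC| ∈ [0, 46]
|AC| ∈ [0, 86]

|CB| ∈ [0, 46]  (≈ [0.0000, 46.0000])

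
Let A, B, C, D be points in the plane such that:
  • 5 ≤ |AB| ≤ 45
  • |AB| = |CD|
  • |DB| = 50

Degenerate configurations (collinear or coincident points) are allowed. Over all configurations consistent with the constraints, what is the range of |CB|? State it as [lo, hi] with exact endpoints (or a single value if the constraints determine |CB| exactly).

|CB| ∈ [5, 95]  (≈ [5.0000, 95.0000])

|AB| ∈ [5, 45]
|BD| ∈ {50}
|CD| ∈ [5, 45]
|AD| ∈ [5, 95]
|BC| ∈ [5, 95]
|AC| ∈ [0, 140]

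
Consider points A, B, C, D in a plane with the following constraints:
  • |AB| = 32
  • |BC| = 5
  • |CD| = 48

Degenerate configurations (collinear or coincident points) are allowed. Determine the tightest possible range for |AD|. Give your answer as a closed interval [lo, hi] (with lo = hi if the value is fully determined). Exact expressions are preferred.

|AB| ∈ {32}
|BC| ∈ {5}
|CD| ∈ {48}
|AC| ∈ [27, 37]
|BD| ∈ [43, 53]
|AD| ∈ [11, 85]

|AD| ∈ [11, 85]  (≈ [11.0000, 85.0000])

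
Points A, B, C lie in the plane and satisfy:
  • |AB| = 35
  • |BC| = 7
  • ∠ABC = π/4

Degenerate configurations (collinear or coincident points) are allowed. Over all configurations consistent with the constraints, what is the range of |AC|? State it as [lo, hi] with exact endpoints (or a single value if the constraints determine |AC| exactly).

|AC| = 7·√(26 - 5·√(2))  (≈ 30.4552)

|AB| ∈ {35}
|BC| ∈ {7}
|AC| ∈ {7·√(26 - 5·√(2))}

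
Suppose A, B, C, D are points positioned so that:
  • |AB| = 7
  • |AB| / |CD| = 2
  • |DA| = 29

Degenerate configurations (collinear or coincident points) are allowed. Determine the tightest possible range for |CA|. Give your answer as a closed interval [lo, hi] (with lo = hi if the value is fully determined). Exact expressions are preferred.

|CA| ∈ [51/2, 65/2]  (≈ [25.5000, 32.5000])

|AB| ∈ {7}
|AD| ∈ {29}
|CD| ∈ {7/2}
|BD| ∈ [22, 36]
|AC| ∈ [51/2, 65/2]
|BC| ∈ [37/2, 79/2]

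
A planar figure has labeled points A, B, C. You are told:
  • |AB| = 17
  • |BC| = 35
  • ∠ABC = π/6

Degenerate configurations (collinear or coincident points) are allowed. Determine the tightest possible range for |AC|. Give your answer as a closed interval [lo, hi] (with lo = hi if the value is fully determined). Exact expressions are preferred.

|AB| ∈ {17}
|BC| ∈ {35}
|AC| ∈ {√(1514 - 595·√(3))}

|AC| = √(1514 - 595·√(3))  (≈ 21.9870)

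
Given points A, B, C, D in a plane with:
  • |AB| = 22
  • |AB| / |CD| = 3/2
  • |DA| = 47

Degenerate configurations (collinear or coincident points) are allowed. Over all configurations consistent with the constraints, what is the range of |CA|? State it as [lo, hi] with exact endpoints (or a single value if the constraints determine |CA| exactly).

|CA| ∈ [97/3, 185/3]  (≈ [32.3333, 61.6667])

|AB| ∈ {22}
|AD| ∈ {47}
|CD| ∈ {44/3}
|BD| ∈ [25, 69]
|AC| ∈ [97/3, 185/3]
|BC| ∈ [31/3, 251/3]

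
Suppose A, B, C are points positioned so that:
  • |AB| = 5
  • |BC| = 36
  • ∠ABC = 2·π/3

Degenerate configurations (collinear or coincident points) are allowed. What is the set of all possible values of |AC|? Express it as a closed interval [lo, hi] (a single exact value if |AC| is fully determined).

|AC| = √(1501)  (≈ 38.7427)

|AB| ∈ {5}
|BC| ∈ {36}
|AC| ∈ {√(1501)}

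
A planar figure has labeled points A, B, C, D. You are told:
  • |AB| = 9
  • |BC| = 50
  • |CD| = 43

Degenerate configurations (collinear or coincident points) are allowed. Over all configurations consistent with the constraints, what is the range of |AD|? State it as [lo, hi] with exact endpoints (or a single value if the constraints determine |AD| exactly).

|AB| ∈ {9}
|BC| ∈ {50}
|CD| ∈ {43}
|AC| ∈ [41, 59]
|BD| ∈ [7, 93]
|AD| ∈ [0, 102]

|AD| ∈ [0, 102]  (≈ [0.0000, 102.0000])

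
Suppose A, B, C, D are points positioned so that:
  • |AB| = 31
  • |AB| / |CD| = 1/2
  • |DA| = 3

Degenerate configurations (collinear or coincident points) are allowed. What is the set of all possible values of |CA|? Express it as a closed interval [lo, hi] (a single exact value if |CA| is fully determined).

|AB| ∈ {31}
|AD| ∈ {3}
|CD| ∈ {62}
|BD| ∈ [28, 34]
|AC| ∈ [59, 65]
|BC| ∈ [28, 96]

|CA| ∈ [59, 65]  (≈ [59.0000, 65.0000])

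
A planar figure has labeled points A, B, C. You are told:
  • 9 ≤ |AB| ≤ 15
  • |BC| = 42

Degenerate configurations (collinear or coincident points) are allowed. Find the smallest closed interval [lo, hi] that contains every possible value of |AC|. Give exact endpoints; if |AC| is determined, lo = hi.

|AB| ∈ [9, 15]
|BC| ∈ {42}
|AC| ∈ [27, 57]

|AC| ∈ [27, 57]  (≈ [27.0000, 57.0000])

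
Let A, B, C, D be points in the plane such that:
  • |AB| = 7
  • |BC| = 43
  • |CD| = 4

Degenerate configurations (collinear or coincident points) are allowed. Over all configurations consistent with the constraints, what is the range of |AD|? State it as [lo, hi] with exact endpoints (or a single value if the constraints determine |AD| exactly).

|AB| ∈ {7}
|BC| ∈ {43}
|CD| ∈ {4}
|AC| ∈ [36, 50]
|BD| ∈ [39, 47]
|AD| ∈ [32, 54]

|AD| ∈ [32, 54]  (≈ [32.0000, 54.0000])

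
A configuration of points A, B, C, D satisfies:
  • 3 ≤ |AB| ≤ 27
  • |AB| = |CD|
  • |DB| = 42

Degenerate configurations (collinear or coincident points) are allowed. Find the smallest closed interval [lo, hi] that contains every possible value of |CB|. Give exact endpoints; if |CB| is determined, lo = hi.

|CB| ∈ [15, 69]  (≈ [15.0000, 69.0000])

|AB| ∈ [3, 27]
|BD| ∈ {42}
|CD| ∈ [3, 27]
|AD| ∈ [15, 69]
|BC| ∈ [15, 69]
|AC| ∈ [0, 96]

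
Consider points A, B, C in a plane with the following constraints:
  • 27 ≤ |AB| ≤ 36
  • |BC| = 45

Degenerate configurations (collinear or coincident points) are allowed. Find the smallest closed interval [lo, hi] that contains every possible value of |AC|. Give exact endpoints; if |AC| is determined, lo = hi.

|AB| ∈ [27, 36]
|BC| ∈ {45}
|AC| ∈ [9, 81]

|AC| ∈ [9, 81]  (≈ [9.0000, 81.0000])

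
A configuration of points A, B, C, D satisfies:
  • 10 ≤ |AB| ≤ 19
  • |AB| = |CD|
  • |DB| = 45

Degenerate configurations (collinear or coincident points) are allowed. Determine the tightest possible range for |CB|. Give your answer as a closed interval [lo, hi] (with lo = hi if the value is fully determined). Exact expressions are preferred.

|CB| ∈ [26, 64]  (≈ [26.0000, 64.0000])

|AB| ∈ [10, 19]
|BD| ∈ {45}
|CD| ∈ [10, 19]
|AD| ∈ [26, 64]
|BC| ∈ [26, 64]
|AC| ∈ [7, 83]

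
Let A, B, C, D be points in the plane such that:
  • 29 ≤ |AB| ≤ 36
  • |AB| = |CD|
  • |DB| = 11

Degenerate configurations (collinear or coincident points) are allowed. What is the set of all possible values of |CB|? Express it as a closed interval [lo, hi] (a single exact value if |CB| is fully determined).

|CB| ∈ [18, 47]  (≈ [18.0000, 47.0000])

|AB| ∈ [29, 36]
|BD| ∈ {11}
|CD| ∈ [29, 36]
|AD| ∈ [18, 47]
|BC| ∈ [18, 47]
|AC| ∈ [0, 83]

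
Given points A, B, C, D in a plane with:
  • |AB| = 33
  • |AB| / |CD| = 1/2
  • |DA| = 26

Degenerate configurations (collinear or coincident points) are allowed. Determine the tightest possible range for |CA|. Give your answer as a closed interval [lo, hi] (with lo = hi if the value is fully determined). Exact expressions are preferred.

|AB| ∈ {33}
|AD| ∈ {26}
|CD| ∈ {66}
|BD| ∈ [7, 59]
|AC| ∈ [40, 92]
|BC| ∈ [7, 125]

|CA| ∈ [40, 92]  (≈ [40.0000, 92.0000])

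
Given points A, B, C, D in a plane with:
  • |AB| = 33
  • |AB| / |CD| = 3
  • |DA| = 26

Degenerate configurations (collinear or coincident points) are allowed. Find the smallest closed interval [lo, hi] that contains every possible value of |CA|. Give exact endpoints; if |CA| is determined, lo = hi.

|AB| ∈ {33}
|AD| ∈ {26}
|CD| ∈ {11}
|BD| ∈ [7, 59]
|AC| ∈ [15, 37]
|BC| ∈ [0, 70]

|CA| ∈ [15, 37]  (≈ [15.0000, 37.0000])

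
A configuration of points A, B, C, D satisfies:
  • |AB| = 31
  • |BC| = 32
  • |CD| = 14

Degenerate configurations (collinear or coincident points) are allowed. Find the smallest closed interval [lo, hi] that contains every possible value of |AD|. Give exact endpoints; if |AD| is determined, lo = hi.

|AB| ∈ {31}
|BC| ∈ {32}
|CD| ∈ {14}
|AC| ∈ [1, 63]
|BD| ∈ [18, 46]
|AD| ∈ [0, 77]

|AD| ∈ [0, 77]  (≈ [0.0000, 77.0000])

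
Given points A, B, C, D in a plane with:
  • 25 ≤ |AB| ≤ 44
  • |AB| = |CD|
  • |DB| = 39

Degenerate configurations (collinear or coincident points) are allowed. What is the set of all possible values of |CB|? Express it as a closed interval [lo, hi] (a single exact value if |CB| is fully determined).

|AB| ∈ [25, 44]
|BD| ∈ {39}
|CD| ∈ [25, 44]
|AD| ∈ [0, 83]
|BC| ∈ [0, 83]
|AC| ∈ [0, 127]

|CB| ∈ [0, 83]  (≈ [0.0000, 83.0000])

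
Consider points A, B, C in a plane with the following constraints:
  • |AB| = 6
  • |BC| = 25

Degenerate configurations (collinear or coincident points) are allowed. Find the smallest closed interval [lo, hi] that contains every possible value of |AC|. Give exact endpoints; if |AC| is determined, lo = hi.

|AC| ∈ [19, 31]  (≈ [19.0000, 31.0000])

|AB| ∈ {6}
|BC| ∈ {25}
|AC| ∈ [19, 31]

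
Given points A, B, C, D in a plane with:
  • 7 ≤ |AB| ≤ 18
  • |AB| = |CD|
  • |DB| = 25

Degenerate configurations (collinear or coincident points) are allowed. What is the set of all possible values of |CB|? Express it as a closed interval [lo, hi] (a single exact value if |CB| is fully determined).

|AB| ∈ [7, 18]
|BD| ∈ {25}
|CD| ∈ [7, 18]
|AD| ∈ [7, 43]
|BC| ∈ [7, 43]
|AC| ∈ [0, 61]

|CB| ∈ [7, 43]  (≈ [7.0000, 43.0000])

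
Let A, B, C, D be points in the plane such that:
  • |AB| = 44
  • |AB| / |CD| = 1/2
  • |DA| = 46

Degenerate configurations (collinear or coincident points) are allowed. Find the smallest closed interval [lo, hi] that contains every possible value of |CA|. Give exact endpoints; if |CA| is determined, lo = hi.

|CA| ∈ [42, 134]  (≈ [42.0000, 134.0000])

|AB| ∈ {44}
|AD| ∈ {46}
|CD| ∈ {88}
|BD| ∈ [2, 90]
|AC| ∈ [42, 134]
|BC| ∈ [0, 178]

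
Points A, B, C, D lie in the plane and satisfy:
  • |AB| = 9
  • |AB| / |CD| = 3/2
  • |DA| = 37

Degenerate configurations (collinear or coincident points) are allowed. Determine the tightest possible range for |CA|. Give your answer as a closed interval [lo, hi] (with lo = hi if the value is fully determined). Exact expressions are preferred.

|CA| ∈ [31, 43]  (≈ [31.0000, 43.0000])

|AB| ∈ {9}
|AD| ∈ {37}
|CD| ∈ {6}
|BD| ∈ [28, 46]
|AC| ∈ [31, 43]
|BC| ∈ [22, 52]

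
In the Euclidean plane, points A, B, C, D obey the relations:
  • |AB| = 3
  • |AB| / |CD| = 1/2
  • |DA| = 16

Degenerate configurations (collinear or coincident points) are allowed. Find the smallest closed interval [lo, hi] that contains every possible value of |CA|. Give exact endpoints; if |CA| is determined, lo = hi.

|AB| ∈ {3}
|AD| ∈ {16}
|CD| ∈ {6}
|BD| ∈ [13, 19]
|AC| ∈ [10, 22]
|BC| ∈ [7, 25]

|CA| ∈ [10, 22]  (≈ [10.0000, 22.0000])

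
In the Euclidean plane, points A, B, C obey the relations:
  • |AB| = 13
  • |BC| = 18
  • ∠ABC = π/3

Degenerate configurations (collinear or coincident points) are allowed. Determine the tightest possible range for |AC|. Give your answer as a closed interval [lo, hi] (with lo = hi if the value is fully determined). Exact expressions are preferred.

|AB| ∈ {13}
|BC| ∈ {18}
|AC| ∈ {√(259)}

|AC| = √(259)  (≈ 16.0935)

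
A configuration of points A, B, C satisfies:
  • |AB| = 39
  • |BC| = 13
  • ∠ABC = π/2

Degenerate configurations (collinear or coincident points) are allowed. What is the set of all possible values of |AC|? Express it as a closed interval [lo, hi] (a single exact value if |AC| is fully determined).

|AC| = 13·√(10)  (≈ 41.1096)

|AB| ∈ {39}
|BC| ∈ {13}
|AC| ∈ {13·√(10)}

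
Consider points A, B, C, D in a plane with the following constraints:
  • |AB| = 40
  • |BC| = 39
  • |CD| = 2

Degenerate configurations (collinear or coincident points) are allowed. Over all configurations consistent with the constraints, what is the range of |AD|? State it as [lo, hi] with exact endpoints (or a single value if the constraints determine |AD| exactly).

|AD| ∈ [0, 81]  (≈ [0.0000, 81.0000])

|AB| ∈ {40}
|BC| ∈ {39}
|CD| ∈ {2}
|AC| ∈ [1, 79]
|BD| ∈ [37, 41]
|AD| ∈ [0, 81]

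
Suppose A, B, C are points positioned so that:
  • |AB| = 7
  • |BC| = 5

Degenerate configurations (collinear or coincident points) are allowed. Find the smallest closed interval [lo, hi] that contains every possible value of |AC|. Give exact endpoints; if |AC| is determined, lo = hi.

|AC| ∈ [2, 12]  (≈ [2.0000, 12.0000])

|AB| ∈ {7}
|BC| ∈ {5}
|AC| ∈ [2, 12]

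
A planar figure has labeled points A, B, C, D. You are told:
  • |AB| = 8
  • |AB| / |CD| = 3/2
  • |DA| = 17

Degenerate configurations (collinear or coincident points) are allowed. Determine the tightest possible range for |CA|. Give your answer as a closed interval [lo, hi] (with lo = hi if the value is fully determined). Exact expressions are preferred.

|AB| ∈ {8}
|AD| ∈ {17}
|CD| ∈ {16/3}
|BD| ∈ [9, 25]
|AC| ∈ [35/3, 67/3]
|BC| ∈ [11/3, 91/3]

|CA| ∈ [35/3, 67/3]  (≈ [11.6667, 22.3333])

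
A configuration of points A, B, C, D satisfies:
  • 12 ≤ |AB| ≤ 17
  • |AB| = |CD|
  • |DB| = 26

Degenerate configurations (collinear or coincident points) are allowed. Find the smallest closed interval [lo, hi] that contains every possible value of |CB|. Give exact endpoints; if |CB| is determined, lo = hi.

|AB| ∈ [12, 17]
|BD| ∈ {26}
|CD| ∈ [12, 17]
|AD| ∈ [9, 43]
|BC| ∈ [9, 43]
|AC| ∈ [0, 60]

|CB| ∈ [9, 43]  (≈ [9.0000, 43.0000])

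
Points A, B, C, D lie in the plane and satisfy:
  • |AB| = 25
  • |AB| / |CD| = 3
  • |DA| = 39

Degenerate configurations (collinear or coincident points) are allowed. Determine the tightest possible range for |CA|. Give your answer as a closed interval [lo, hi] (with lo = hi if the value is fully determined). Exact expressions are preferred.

|AB| ∈ {25}
|AD| ∈ {39}
|CD| ∈ {25/3}
|BD| ∈ [14, 64]
|AC| ∈ [92/3, 142/3]
|BC| ∈ [17/3, 217/3]

|CA| ∈ [92/3, 142/3]  (≈ [30.6667, 47.3333])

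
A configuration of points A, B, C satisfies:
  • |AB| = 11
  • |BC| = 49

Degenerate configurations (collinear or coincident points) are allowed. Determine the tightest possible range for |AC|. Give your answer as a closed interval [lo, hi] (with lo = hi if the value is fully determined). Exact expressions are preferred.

|AB| ∈ {11}
|BC| ∈ {49}
|AC| ∈ [38, 60]

|AC| ∈ [38, 60]  (≈ [38.0000, 60.0000])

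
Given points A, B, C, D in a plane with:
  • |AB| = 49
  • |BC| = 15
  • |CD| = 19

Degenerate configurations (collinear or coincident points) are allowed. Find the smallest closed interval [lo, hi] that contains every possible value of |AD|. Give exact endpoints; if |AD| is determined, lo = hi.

|AB| ∈ {49}
|BC| ∈ {15}
|CD| ∈ {19}
|AC| ∈ [34, 64]
|BD| ∈ [4, 34]
|AD| ∈ [15, 83]

|AD| ∈ [15, 83]  (≈ [15.0000, 83.0000])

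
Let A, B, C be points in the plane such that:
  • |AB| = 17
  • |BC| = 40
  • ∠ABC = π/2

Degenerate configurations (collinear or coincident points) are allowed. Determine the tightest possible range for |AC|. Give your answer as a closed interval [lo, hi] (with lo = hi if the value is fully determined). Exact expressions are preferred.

|AC| = √(1889)  (≈ 43.4626)

|AB| ∈ {17}
|BC| ∈ {40}
|AC| ∈ {√(1889)}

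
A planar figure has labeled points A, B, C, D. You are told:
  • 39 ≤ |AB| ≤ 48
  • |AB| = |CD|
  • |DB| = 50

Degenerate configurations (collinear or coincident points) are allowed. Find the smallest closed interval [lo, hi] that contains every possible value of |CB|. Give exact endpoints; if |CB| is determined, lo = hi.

|CB| ∈ [2, 98]  (≈ [2.0000, 98.0000])

|AB| ∈ [39, 48]
|BD| ∈ {50}
|CD| ∈ [39, 48]
|AD| ∈ [2, 98]
|BC| ∈ [2, 98]
|AC| ∈ [0, 146]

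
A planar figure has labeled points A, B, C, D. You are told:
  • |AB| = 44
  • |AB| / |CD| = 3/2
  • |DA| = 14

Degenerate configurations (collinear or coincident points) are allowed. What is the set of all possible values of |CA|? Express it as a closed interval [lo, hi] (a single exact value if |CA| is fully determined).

|CA| ∈ [46/3, 130/3]  (≈ [15.3333, 43.3333])

|AB| ∈ {44}
|AD| ∈ {14}
|CD| ∈ {88/3}
|BD| ∈ [30, 58]
|AC| ∈ [46/3, 130/3]
|BC| ∈ [2/3, 262/3]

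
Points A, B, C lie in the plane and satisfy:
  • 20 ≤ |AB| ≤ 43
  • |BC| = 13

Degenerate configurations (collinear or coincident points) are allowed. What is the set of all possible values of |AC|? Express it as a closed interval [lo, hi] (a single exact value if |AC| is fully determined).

|AC| ∈ [7, 56]  (≈ [7.0000, 56.0000])

|AB| ∈ [20, 43]
|BC| ∈ {13}
|AC| ∈ [7, 56]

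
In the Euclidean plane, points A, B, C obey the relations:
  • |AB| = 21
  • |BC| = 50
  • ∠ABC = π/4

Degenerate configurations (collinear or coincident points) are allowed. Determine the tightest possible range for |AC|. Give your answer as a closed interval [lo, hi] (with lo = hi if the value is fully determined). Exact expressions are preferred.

|AB| ∈ {21}
|BC| ∈ {50}
|AC| ∈ {√(2941 - 1050·√(2))}

|AC| = √(2941 - 1050·√(2))  (≈ 38.1586)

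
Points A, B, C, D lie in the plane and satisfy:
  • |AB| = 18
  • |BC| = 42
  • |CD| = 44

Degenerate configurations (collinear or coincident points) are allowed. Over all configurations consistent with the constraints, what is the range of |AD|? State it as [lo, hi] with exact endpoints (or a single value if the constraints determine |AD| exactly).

|AB| ∈ {18}
|BC| ∈ {42}
|CD| ∈ {44}
|AC| ∈ [24, 60]
|BD| ∈ [2, 86]
|AD| ∈ [0, 104]

|AD| ∈ [0, 104]  (≈ [0.0000, 104.0000])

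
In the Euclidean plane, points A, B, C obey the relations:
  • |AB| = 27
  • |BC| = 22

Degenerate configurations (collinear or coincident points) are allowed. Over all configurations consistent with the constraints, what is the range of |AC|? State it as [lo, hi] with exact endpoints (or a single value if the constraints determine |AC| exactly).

|AB| ∈ {27}
|BC| ∈ {22}
|AC| ∈ [5, 49]

|AC| ∈ [5, 49]  (≈ [5.0000, 49.0000])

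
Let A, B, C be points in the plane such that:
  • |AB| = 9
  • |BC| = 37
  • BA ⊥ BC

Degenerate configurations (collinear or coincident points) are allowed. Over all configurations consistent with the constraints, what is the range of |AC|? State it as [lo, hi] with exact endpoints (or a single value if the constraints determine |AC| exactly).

|AB| ∈ {9}
|BC| ∈ {37}
|AC| ∈ {5·√(58)}

|AC| = 5·√(58)  (≈ 38.0789)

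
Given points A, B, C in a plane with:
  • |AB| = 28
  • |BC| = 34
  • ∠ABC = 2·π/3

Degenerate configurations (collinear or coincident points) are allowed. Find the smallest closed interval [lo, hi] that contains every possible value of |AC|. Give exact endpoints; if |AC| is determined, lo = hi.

|AB| ∈ {28}
|BC| ∈ {34}
|AC| ∈ {2·√(723)}

|AC| = 2·√(723)  (≈ 53.7773)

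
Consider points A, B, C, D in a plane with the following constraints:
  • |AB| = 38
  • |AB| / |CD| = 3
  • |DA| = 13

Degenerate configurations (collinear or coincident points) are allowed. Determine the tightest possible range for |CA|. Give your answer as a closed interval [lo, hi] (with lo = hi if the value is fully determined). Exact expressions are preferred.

|CA| ∈ [1/3, 77/3]  (≈ [0.3333, 25.6667])

|AB| ∈ {38}
|AD| ∈ {13}
|CD| ∈ {38/3}
|BD| ∈ [25, 51]
|AC| ∈ [1/3, 77/3]
|BC| ∈ [37/3, 191/3]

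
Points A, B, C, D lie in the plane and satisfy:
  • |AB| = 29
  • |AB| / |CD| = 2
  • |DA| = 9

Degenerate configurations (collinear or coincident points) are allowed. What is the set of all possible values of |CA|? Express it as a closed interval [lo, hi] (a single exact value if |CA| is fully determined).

|AB| ∈ {29}
|AD| ∈ {9}
|CD| ∈ {29/2}
|BD| ∈ [20, 38]
|AC| ∈ [11/2, 47/2]
|BC| ∈ [11/2, 105/2]

|CA| ∈ [11/2, 47/2]  (≈ [5.5000, 23.5000])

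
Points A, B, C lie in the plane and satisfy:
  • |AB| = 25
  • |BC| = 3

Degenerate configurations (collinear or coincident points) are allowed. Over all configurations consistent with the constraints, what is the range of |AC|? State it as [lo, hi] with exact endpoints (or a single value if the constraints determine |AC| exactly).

|AB| ∈ {25}
|BC| ∈ {3}
|AC| ∈ [22, 28]

|AC| ∈ [22, 28]  (≈ [22.0000, 28.0000])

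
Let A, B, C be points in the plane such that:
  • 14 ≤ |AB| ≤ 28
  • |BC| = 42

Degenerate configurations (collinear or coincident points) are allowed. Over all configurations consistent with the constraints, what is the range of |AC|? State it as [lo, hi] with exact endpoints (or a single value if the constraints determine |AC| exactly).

|AC| ∈ [14, 70]  (≈ [14.0000, 70.0000])

|AB| ∈ [14, 28]
|BC| ∈ {42}
|AC| ∈ [14, 70]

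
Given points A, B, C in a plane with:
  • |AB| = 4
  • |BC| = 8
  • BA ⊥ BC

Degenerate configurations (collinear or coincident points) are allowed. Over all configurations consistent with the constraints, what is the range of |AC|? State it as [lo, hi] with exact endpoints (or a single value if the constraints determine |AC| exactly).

|AC| = 4·√(5)  (≈ 8.9443)

|AB| ∈ {4}
|BC| ∈ {8}
|AC| ∈ {4·√(5)}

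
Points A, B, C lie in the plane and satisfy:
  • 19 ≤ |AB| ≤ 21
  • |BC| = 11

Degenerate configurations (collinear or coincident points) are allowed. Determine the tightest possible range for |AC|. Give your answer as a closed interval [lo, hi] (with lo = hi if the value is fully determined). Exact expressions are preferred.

|AC| ∈ [8, 32]  (≈ [8.0000, 32.0000])

|AB| ∈ [19, 21]
|BC| ∈ {11}
|AC| ∈ [8, 32]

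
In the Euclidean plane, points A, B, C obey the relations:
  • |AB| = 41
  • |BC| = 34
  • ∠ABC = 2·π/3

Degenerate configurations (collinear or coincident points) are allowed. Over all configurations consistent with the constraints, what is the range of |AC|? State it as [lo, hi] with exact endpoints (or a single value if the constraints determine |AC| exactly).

|AC| = √(4231)  (≈ 65.0461)

|AB| ∈ {41}
|BC| ∈ {34}
|AC| ∈ {√(4231)}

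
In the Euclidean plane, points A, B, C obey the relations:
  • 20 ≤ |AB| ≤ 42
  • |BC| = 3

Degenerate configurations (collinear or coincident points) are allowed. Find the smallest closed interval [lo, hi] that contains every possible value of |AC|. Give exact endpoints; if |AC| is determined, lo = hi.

|AB| ∈ [20, 42]
|BC| ∈ {3}
|AC| ∈ [17, 45]

|AC| ∈ [17, 45]  (≈ [17.0000, 45.0000])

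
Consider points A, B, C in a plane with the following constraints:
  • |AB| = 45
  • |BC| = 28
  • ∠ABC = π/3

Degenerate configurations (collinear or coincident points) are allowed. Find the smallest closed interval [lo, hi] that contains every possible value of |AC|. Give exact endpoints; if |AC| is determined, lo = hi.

|AC| = √(1549)  (≈ 39.3573)

|AB| ∈ {45}
|BC| ∈ {28}
|AC| ∈ {√(1549)}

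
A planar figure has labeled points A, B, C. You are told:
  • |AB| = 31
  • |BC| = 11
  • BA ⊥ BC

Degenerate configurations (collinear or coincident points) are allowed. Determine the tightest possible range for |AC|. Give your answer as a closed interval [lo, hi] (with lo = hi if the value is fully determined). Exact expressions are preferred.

|AC| = √(1082)  (≈ 32.8938)

|AB| ∈ {31}
|BC| ∈ {11}
|AC| ∈ {√(1082)}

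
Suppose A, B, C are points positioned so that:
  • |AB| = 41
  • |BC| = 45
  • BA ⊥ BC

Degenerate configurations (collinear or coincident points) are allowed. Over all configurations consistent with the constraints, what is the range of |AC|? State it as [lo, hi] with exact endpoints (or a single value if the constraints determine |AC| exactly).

|AB| ∈ {41}
|BC| ∈ {45}
|AC| ∈ {√(3706)}

|AC| = √(3706)  (≈ 60.8769)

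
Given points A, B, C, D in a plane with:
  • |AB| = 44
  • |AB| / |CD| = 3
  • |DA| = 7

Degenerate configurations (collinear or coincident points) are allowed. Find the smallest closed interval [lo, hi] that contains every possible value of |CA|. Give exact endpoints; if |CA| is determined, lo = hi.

|CA| ∈ [23/3, 65/3]  (≈ [7.6667, 21.6667])

|AB| ∈ {44}
|AD| ∈ {7}
|CD| ∈ {44/3}
|BD| ∈ [37, 51]
|AC| ∈ [23/3, 65/3]
|BC| ∈ [67/3, 197/3]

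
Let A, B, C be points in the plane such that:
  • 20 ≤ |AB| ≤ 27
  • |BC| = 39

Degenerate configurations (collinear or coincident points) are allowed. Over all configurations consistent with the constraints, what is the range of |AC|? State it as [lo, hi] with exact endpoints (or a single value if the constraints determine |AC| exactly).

|AB| ∈ [20, 27]
|BC| ∈ {39}
|AC| ∈ [12, 66]

|AC| ∈ [12, 66]  (≈ [12.0000, 66.0000])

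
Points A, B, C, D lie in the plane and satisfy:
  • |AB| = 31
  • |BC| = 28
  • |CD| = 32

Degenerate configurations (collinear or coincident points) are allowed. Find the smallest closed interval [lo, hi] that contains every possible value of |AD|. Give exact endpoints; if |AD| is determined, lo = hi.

|AD| ∈ [0, 91]  (≈ [0.0000, 91.0000])

|AB| ∈ {31}
|BC| ∈ {28}
|CD| ∈ {32}
|AC| ∈ [3, 59]
|BD| ∈ [4, 60]
|AD| ∈ [0, 91]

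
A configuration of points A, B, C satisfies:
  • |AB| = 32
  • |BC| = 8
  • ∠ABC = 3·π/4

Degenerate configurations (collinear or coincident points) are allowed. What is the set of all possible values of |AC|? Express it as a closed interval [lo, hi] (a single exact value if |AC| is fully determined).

|AC| = 8·√(4·√(2) + 17)  (≈ 38.0794)

|AB| ∈ {32}
|BC| ∈ {8}
|AC| ∈ {8·√(4·√(2) + 17)}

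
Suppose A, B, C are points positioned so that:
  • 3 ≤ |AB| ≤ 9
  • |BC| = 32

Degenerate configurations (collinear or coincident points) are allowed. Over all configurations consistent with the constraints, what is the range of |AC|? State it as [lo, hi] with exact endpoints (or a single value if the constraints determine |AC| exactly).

|AB| ∈ [3, 9]
|BC| ∈ {32}
|AC| ∈ [23, 41]

|AC| ∈ [23, 41]  (≈ [23.0000, 41.0000])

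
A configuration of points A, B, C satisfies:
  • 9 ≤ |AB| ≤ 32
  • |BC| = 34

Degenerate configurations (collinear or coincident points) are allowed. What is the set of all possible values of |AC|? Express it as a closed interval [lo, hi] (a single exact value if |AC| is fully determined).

|AC| ∈ [2, 66]  (≈ [2.0000, 66.0000])

|AB| ∈ [9, 32]
|BC| ∈ {34}
|AC| ∈ [2, 66]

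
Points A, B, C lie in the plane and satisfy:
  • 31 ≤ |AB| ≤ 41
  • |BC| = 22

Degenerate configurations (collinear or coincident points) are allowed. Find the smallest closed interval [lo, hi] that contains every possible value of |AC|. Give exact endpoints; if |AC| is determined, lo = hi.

|AC| ∈ [9, 63]  (≈ [9.0000, 63.0000])

|AB| ∈ [31, 41]
|BC| ∈ {22}
|AC| ∈ [9, 63]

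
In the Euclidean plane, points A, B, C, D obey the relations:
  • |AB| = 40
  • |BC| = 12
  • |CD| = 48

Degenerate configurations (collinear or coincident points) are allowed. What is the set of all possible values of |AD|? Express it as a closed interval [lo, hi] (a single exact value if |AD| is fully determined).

|AB| ∈ {40}
|BC| ∈ {12}
|CD| ∈ {48}
|AC| ∈ [28, 52]
|BD| ∈ [36, 60]
|AD| ∈ [0, 100]

|AD| ∈ [0, 100]  (≈ [0.0000, 100.0000])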